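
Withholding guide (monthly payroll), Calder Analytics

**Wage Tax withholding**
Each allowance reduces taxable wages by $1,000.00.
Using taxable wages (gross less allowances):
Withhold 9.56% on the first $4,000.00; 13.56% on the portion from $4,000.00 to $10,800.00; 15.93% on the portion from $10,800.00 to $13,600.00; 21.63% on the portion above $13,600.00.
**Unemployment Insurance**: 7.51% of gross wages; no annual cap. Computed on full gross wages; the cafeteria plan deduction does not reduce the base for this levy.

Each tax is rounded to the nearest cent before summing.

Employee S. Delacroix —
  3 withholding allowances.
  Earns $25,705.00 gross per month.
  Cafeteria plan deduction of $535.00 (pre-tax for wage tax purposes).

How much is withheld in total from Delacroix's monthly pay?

Wage Tax: taxable = $25,705.00 − $535.00 − 3×$1,000.00 = $22,170.00
  $1,750.52 + 21.63% × ($22,170.00 − $13,600.00) = $1,750.52 + 21.63% × $8,570.00 = $3,604.21
Unemployment Insurance: 7.51% × $25,705.00 = $1,930.45
Total: $3,604.21 + $1,930.45 = $5,534.66

$5,534.66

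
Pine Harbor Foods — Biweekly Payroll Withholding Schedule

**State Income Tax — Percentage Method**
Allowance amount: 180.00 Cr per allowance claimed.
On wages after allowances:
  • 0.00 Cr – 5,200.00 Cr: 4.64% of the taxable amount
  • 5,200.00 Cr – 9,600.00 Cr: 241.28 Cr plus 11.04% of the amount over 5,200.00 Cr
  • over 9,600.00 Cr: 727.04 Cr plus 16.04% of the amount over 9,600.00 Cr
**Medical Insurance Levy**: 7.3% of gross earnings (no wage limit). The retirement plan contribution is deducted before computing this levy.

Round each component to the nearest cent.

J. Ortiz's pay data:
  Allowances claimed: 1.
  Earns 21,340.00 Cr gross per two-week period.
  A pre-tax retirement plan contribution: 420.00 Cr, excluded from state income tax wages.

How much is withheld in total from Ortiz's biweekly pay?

4,041.06 Cr

State Income Tax: taxable = 21,340.00 Cr − 420.00 Cr − 1×180.00 Cr = 20,740.00 Cr
  727.04 Cr + 16.04% × (20,740.00 Cr − 9,600.00 Cr) = 727.04 Cr + 16.04% × 11,140.00 Cr = 2,513.90 Cr
Medical Insurance Levy: 7.3% × 20,920.00 Cr = 1,527.16 Cr
Total: 2,513.90 Cr + 1,527.16 Cr = 4,041.06 Cr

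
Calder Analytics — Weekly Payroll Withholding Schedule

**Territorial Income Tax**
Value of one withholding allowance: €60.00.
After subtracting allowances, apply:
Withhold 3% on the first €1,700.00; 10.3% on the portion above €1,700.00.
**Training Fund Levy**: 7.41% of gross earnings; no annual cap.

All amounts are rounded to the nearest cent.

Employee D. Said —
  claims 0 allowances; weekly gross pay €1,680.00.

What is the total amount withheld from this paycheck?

Territorial Income Tax: taxable = €1,680.00
  3% × €1,680.00 = €50.40
Training Fund Levy: 7.41% × €1,680.00 = €124.49
Total: €50.40 + €124.49 = €174.89

€174.89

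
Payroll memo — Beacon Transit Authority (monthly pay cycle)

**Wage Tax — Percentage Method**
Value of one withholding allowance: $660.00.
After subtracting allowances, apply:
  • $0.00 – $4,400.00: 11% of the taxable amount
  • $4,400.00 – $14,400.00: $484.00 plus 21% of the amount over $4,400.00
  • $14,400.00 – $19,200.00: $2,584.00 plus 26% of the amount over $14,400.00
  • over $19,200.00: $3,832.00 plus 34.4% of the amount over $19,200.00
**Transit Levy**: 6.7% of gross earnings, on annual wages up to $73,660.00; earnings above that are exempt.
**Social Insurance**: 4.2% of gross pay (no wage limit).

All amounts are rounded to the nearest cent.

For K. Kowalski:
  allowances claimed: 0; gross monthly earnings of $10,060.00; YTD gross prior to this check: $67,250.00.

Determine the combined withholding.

Wage Tax: taxable = $10,060.00
  $484.00 + 21% × ($10,060.00 − $4,400.00) = $484.00 + 21% × $5,660.00 = $1,672.60
Transit Levy: cap $73,660.00 − YTD $67,250.00 = $6,410.00 subject; 6.7% × $6,410.00 = $429.47
Social Insurance: 4.2% × $10,060.00 = $422.52
Total: $1,672.60 + $429.47 + $422.52 = $2,524.59

$2,524.59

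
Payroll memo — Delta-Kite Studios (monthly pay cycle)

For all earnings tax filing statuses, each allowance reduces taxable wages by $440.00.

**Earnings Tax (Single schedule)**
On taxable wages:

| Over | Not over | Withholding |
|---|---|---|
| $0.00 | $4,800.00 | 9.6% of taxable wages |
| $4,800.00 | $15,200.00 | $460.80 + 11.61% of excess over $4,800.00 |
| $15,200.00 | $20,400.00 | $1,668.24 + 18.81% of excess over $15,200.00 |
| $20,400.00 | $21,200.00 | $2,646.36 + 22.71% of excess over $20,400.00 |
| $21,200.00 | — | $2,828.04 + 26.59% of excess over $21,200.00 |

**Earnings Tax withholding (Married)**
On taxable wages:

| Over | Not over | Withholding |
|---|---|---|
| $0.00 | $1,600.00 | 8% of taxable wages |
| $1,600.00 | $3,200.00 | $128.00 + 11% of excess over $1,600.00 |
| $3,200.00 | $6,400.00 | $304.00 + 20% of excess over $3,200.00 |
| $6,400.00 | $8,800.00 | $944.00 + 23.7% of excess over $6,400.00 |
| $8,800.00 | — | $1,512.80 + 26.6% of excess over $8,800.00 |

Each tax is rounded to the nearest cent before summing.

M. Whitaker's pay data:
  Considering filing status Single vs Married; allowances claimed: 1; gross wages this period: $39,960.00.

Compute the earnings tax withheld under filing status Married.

Earnings Tax (Married): taxable = $39,960.00 − 1×$440.00 = $39,520.00
  $1,512.80 + 26.6% × ($39,520.00 − $8,800.00) = $1,512.80 + 26.6% × $30,720.00 = $9,684.32

$9,684.32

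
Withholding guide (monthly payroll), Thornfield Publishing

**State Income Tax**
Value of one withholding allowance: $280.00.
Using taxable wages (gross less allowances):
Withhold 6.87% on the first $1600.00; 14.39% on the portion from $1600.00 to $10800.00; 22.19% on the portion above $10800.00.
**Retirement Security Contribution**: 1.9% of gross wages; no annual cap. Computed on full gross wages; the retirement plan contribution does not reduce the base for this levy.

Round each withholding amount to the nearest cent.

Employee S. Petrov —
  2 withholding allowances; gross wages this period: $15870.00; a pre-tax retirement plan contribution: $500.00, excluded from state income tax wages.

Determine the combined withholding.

State Income Tax: taxable = $15870.00 − $500.00 − 2×$280.00 = $14810.00
  $1433.80 + 22.19% × ($14810.00 − $10800.00) = $1433.80 + 22.19% × $4010.00 = $2323.62
Retirement Security Contribution: 1.9% × $15870.00 = $301.53
Total: $2323.62 + $301.53 = $2625.15

$2625.15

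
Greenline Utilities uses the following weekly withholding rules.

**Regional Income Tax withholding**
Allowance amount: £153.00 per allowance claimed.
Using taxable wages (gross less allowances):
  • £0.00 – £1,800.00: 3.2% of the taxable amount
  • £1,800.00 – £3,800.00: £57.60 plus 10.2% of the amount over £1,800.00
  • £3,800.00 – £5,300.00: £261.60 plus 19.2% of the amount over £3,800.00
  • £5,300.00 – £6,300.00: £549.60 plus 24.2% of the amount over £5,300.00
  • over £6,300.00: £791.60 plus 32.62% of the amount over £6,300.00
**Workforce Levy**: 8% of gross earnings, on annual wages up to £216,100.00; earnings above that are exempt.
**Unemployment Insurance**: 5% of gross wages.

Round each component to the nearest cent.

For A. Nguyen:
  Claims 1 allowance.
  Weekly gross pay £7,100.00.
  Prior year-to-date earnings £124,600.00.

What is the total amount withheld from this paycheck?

Regional Income Tax: taxable = £7,100.00 − 1×£153.00 = £6,947.00
  £791.60 + 32.62% × (£6,947.00 − £6,300.00) = £791.60 + 32.62% × £647.00 = £1,002.65
Workforce Levy: 8% × £7,100.00 = £568.00
Unemployment Insurance: 5% × £7,100.00 = £355.00
Total: £1,002.65 + £568.00 + £355.00 = £1,925.65

£1,925.65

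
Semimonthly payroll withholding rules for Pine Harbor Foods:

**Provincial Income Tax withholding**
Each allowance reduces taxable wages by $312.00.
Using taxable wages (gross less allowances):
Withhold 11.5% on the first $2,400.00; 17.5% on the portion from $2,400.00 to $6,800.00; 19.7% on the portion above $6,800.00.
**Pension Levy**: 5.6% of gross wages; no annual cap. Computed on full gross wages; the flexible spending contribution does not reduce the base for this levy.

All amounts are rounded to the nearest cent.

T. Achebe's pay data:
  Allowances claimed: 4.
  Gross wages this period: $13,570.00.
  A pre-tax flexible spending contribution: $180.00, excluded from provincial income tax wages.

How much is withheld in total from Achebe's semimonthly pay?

$2,858.29

Provincial Income Tax: taxable = $13,570.00 − $180.00 − 4×$312.00 = $12,142.00
  $1,046.00 + 19.7% × ($12,142.00 − $6,800.00) = $1,046.00 + 19.7% × $5,342.00 = $2,098.37
Pension Levy: 5.6% × $13,570.00 = $759.92
Total: $2,098.37 + $759.92 = $2,858.29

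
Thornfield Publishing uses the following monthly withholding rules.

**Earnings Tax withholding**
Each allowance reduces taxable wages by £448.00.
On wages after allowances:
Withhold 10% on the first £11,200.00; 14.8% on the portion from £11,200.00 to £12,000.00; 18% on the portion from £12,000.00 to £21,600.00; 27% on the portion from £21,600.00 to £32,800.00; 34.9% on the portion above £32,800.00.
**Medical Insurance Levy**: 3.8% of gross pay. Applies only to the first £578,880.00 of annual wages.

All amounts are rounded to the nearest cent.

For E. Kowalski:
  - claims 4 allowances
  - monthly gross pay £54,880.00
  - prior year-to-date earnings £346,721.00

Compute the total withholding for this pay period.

£15,156.35

Earnings Tax: taxable = £54,880.00 − 4×£448.00 = £53,088.00
  £5,990.40 + 34.9% × (£53,088.00 − £32,800.00) = £5,990.40 + 34.9% × £20,288.00 = £13,070.91
Medical Insurance Levy: 3.8% × £54,880.00 = £2,085.44
Total: £13,070.91 + £2,085.44 = £15,156.35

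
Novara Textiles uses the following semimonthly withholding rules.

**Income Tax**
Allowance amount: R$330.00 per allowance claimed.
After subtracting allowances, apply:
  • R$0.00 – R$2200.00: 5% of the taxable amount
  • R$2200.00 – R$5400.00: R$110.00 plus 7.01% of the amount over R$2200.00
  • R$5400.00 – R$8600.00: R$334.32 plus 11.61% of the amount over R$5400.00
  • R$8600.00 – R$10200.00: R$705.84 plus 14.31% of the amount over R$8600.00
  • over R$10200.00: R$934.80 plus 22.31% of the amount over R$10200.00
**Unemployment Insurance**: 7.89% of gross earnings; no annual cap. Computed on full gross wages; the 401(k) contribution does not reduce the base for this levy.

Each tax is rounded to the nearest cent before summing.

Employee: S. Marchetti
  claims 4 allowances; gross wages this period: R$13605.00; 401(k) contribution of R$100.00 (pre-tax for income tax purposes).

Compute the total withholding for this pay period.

R$2451.08

Income Tax: taxable = R$13605.00 − R$100.00 − 4×R$330.00 = R$12185.00
  R$934.80 + 22.31% × (R$12185.00 − R$10200.00) = R$934.80 + 22.31% × R$1985.00 = R$1377.65
Unemployment Insurance: 7.89% × R$13605.00 = R$1073.43
Total: R$1377.65 + R$1073.43 = R$2451.08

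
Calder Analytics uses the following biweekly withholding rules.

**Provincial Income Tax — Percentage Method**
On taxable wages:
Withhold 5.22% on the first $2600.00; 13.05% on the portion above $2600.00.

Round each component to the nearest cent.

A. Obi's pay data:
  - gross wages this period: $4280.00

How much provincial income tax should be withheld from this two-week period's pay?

$354.96

Provincial Income Tax: taxable = $4280.00
  $135.72 + 13.05% × ($4280.00 − $2600.00) = $135.72 + 13.05% × $1680.00 = $354.96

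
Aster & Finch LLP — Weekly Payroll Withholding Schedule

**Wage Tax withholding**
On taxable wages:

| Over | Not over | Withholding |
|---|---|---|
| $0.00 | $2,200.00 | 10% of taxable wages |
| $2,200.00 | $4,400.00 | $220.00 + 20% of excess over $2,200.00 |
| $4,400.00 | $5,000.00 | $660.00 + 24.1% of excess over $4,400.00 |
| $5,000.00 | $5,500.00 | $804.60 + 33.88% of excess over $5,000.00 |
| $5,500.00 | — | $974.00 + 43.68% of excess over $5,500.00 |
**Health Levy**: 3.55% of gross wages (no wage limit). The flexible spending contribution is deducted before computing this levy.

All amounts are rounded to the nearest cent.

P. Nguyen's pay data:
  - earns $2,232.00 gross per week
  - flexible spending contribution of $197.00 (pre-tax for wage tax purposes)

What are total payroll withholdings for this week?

Wage Tax: taxable = $2,232.00 − $197.00 = $2,035.00
  10% × $2,035.00 = $203.50
Health Levy: 3.55% × $2,035.00 = $72.24
Total: $203.50 + $72.24 = $275.74

$275.74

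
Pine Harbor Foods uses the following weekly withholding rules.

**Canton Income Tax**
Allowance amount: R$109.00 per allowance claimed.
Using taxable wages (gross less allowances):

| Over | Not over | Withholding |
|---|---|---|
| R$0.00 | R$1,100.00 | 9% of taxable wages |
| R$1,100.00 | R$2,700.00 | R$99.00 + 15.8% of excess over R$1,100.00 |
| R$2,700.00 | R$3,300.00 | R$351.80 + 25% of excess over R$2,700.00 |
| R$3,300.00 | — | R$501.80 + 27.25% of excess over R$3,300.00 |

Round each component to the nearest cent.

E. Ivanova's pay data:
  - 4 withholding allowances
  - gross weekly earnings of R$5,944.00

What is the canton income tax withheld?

R$1,103.48

Canton Income Tax: taxable = R$5,944.00 − 4×R$109.00 = R$5,508.00
  R$501.80 + 27.25% × (R$5,508.00 − R$3,300.00) = R$501.80 + 27.25% × R$2,208.00 = R$1,103.48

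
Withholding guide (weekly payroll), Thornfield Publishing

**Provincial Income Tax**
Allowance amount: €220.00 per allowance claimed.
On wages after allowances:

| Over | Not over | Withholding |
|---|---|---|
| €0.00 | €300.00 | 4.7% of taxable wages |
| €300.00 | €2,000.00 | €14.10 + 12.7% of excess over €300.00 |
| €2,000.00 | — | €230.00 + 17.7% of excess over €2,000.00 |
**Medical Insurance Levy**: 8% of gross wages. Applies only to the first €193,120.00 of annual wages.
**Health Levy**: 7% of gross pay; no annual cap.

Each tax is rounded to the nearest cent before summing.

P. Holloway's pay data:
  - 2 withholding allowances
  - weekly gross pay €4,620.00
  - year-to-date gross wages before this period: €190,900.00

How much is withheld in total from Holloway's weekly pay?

€1,116.86

Provincial Income Tax: taxable = €4,620.00 − 2×€220.00 = €4,180.00
  €230.00 + 17.7% × (€4,180.00 − €2,000.00) = €230.00 + 17.7% × €2,180.00 = €615.86
Medical Insurance Levy: cap €193,120.00 − YTD €190,900.00 = €2,220.00 subject; 8% × €2,220.00 = €177.60
Health Levy: 7% × €4,620.00 = €323.40
Total: €615.86 + €177.60 + €323.40 = €1,116.86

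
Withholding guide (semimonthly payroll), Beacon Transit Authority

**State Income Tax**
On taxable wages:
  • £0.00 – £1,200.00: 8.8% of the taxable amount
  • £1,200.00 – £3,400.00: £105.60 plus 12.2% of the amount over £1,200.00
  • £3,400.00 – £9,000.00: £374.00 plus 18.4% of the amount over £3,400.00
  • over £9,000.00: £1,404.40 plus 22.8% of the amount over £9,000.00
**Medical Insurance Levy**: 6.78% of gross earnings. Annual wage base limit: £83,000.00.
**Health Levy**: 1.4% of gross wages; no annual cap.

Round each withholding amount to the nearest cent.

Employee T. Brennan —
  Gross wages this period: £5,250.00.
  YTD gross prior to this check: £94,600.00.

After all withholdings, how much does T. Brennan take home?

£4,462.10

State Income Tax: taxable = £5,250.00
  £374.00 + 18.4% × (£5,250.00 − £3,400.00) = £374.00 + 18.4% × £1,850.00 = £714.40
Medical Insurance Levy: YTD £94,600.00 ≥ cap £83,000.00 → £0.00
Health Levy: 1.4% × £5,250.00 = £73.50
Total withheld: £714.40 + £0.00 + £73.50 = £787.90
Net pay: £5,250.00 − £787.90 = £4,462.10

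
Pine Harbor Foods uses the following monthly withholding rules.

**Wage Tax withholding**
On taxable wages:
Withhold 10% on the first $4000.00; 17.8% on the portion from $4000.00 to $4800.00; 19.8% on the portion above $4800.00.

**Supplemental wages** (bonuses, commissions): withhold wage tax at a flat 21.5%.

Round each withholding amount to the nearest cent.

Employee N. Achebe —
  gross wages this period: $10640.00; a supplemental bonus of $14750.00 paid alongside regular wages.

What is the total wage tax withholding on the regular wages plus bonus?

Wage Tax: taxable = $10640.00
  $542.40 + 19.8% × ($10640.00 − $4800.00) = $542.40 + 19.8% × $5840.00 = $1698.72
Supplemental (21.5% flat on bonus): 21.5% × $14750.00 = $3171.25
Total wage tax: $1698.72 + $3171.25 = $4869.97

$4869.97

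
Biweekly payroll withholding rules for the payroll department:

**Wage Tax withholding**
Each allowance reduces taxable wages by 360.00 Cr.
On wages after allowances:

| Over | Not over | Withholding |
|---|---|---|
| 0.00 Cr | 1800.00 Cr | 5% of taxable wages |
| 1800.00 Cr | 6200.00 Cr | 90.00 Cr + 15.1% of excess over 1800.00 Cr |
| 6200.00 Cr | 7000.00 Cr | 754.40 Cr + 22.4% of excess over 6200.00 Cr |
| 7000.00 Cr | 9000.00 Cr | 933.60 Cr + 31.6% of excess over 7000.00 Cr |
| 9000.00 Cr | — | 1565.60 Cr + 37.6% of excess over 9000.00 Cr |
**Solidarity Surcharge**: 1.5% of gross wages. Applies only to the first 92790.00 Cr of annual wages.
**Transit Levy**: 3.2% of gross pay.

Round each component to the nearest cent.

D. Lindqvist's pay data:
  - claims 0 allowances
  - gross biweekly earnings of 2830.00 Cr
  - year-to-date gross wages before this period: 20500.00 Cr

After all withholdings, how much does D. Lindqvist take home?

Wage Tax: taxable = 2830.00 Cr
  90.00 Cr + 15.1% × (2830.00 Cr − 1800.00 Cr) = 90.00 Cr + 15.1% × 1030.00 Cr = 245.53 Cr
Solidarity Surcharge: 1.5% × 2830.00 Cr = 42.45 Cr
Transit Levy: 3.2% × 2830.00 Cr = 90.56 Cr
Total withheld: 245.53 Cr + 42.45 Cr + 90.56 Cr = 378.54 Cr
Net pay: 2830.00 Cr − 378.54 Cr = 2451.46 Cr

2451.46 Cr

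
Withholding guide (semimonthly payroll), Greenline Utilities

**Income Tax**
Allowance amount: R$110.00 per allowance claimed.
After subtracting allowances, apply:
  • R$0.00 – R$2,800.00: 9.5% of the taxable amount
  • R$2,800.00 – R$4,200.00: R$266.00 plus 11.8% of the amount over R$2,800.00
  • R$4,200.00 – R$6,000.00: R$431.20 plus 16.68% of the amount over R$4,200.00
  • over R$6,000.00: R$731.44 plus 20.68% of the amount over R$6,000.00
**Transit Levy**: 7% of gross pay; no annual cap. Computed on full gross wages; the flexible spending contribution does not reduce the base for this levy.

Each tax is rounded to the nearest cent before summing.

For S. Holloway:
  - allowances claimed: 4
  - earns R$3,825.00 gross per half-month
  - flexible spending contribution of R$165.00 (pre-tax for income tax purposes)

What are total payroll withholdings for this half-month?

Income Tax: taxable = R$3,825.00 − R$165.00 − 4×R$110.00 = R$3,220.00
  R$266.00 + 11.8% × (R$3,220.00 − R$2,800.00) = R$266.00 + 11.8% × R$420.00 = R$315.56
Transit Levy: 7% × R$3,825.00 = R$267.75
Total: R$315.56 + R$267.75 = R$583.31

R$583.31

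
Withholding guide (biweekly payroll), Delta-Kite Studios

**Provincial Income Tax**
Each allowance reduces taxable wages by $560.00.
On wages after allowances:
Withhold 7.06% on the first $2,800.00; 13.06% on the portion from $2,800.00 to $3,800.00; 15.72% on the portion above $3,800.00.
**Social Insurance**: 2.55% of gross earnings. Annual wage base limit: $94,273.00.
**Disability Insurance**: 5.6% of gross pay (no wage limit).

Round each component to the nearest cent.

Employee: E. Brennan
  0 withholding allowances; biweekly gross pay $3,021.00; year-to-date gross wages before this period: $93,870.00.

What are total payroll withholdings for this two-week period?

Provincial Income Tax: taxable = $3,021.00
  $197.68 + 13.06% × ($3,021.00 − $2,800.00) = $197.68 + 13.06% × $221.00 = $226.54
Social Insurance: cap $94,273.00 − YTD $93,870.00 = $403.00 subject; 2.55% × $403.00 = $10.28
Disability Insurance: 5.6% × $3,021.00 = $169.18
Total: $226.54 + $10.28 + $169.18 = $406.00

$406.00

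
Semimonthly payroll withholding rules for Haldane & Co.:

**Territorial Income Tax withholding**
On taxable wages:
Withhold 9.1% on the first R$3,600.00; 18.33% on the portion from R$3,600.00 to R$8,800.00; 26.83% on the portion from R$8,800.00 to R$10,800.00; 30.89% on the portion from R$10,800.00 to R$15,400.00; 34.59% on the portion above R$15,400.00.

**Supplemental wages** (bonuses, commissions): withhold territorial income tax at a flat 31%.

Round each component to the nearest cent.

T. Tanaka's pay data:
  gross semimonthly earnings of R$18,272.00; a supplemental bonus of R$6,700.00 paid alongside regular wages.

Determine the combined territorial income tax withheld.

R$6,308.72

Territorial Income Tax: taxable = R$18,272.00
  R$3,238.30 + 34.59% × (R$18,272.00 − R$15,400.00) = R$3,238.30 + 34.59% × R$2,872.00 = R$4,231.72
Supplemental (31% flat on bonus): 31% × R$6,700.00 = R$2,077.00
Total territorial income tax: R$4,231.72 + R$2,077.00 = R$6,308.72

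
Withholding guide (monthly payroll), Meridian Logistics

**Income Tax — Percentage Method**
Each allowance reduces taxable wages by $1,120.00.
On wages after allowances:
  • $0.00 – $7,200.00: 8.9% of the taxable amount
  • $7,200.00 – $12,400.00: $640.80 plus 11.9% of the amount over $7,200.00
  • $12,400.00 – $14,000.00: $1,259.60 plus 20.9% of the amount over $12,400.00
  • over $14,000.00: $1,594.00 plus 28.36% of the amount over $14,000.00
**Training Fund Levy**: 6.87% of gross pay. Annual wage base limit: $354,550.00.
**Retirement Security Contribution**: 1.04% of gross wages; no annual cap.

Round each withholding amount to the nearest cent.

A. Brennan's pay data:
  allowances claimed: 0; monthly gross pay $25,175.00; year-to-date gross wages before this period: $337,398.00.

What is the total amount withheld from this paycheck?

$6,203.39

Income Tax: taxable = $25,175.00
  $1,594.00 + 28.36% × ($25,175.00 − $14,000.00) = $1,594.00 + 28.36% × $11,175.00 = $4,763.23
Training Fund Levy: cap $354,550.00 − YTD $337,398.00 = $17,152.00 subject; 6.87% × $17,152.00 = $1,178.34
Retirement Security Contribution: 1.04% × $25,175.00 = $261.82
Total: $4,763.23 + $1,178.34 + $261.82 = $6,203.39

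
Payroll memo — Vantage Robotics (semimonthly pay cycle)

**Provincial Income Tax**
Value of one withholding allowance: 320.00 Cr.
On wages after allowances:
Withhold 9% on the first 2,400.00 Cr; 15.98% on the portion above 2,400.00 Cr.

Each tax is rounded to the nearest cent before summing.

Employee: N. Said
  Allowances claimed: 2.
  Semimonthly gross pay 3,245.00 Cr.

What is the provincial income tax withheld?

248.76 Cr

Provincial Income Tax: taxable = 3,245.00 Cr − 2×320.00 Cr = 2,605.00 Cr
  216.00 Cr + 15.98% × (2,605.00 Cr − 2,400.00 Cr) = 216.00 Cr + 15.98% × 205.00 Cr = 248.76 Cr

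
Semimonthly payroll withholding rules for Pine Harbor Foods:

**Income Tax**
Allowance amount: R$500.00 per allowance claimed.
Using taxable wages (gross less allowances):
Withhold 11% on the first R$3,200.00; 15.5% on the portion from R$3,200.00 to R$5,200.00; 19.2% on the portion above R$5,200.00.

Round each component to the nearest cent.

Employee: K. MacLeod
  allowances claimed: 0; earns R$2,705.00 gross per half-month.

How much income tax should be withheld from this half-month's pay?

R$297.55

Income Tax: taxable = R$2,705.00
  11% × R$2,705.00 = R$297.55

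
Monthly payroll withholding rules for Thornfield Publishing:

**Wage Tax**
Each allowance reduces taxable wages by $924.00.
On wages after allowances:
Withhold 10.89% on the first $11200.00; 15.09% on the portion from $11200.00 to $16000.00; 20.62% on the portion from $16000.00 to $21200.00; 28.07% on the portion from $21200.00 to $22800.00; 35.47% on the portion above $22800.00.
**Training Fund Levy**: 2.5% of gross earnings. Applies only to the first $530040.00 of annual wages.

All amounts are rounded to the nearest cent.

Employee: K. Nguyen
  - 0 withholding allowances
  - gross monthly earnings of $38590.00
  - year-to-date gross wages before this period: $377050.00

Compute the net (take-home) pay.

Wage Tax: taxable = $38590.00
  $3465.36 + 35.47% × ($38590.00 − $22800.00) = $3465.36 + 35.47% × $15790.00 = $9066.07
Training Fund Levy: 2.5% × $38590.00 = $964.75
Total withheld: $9066.07 + $964.75 = $10030.82
Net pay: $38590.00 − $10030.82 = $28559.18

$28559.18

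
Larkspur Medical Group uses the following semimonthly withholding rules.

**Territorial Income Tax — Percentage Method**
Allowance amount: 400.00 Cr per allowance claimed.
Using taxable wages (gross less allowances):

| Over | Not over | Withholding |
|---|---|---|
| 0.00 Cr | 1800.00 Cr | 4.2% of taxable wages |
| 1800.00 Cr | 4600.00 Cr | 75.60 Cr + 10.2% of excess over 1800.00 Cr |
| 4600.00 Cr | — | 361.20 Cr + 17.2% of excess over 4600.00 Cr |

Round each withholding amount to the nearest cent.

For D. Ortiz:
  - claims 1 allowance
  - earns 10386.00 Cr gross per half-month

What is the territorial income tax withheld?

Territorial Income Tax: taxable = 10386.00 Cr − 1×400.00 Cr = 9986.00 Cr
  361.20 Cr + 17.2% × (9986.00 Cr − 4600.00 Cr) = 361.20 Cr + 17.2% × 5386.00 Cr = 1287.59 Cr

1287.59 Cr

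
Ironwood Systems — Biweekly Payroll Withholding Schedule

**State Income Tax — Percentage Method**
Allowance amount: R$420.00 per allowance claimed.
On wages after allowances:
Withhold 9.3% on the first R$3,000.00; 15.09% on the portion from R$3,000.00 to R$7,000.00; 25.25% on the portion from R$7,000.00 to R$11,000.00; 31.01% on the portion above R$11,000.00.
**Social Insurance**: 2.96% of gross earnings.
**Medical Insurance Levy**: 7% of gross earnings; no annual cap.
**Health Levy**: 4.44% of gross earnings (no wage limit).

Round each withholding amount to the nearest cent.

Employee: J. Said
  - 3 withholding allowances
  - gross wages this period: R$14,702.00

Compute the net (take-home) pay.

R$9,935.05

State Income Tax: taxable = R$14,702.00 − 3×R$420.00 = R$13,442.00
  R$1,892.60 + 31.01% × (R$13,442.00 − R$11,000.00) = R$1,892.60 + 31.01% × R$2,442.00 = R$2,649.86
Social Insurance: 2.96% × R$14,702.00 = R$435.18
Medical Insurance Levy: 7% × R$14,702.00 = R$1,029.14
Health Levy: 4.44% × R$14,702.00 = R$652.77
Total withheld: R$2,649.86 + R$435.18 + R$1,029.14 + R$652.77 = R$4,766.95
Net pay: R$14,702.00 − R$4,766.95 = R$9,935.05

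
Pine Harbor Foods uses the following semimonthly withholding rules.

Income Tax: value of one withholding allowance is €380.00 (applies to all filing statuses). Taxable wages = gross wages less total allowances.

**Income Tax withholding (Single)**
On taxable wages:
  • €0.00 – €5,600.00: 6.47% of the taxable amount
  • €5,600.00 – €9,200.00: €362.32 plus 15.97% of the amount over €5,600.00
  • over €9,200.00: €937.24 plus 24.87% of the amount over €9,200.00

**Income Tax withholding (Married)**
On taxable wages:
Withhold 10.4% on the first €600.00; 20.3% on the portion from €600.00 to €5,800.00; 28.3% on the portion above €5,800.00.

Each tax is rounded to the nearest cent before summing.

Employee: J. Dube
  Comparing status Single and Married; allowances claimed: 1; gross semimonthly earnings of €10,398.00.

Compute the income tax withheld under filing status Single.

Income Tax (Single): taxable = €10,398.00 − 1×€380.00 = €10,018.00
  €937.24 + 24.87% × (€10,018.00 − €9,200.00) = €937.24 + 24.87% × €818.00 = €1,140.68

€1,140.68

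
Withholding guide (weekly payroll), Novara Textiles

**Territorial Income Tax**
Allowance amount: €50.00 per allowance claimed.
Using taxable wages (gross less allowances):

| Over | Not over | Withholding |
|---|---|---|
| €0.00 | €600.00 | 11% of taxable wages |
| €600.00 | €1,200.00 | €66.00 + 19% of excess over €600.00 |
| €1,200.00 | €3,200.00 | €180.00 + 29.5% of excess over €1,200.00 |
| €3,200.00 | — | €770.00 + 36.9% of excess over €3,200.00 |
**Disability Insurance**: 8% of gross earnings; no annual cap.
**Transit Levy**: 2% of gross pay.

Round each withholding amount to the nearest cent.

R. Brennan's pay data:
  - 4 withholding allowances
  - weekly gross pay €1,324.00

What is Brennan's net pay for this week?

€1,026.04

Territorial Income Tax: taxable = €1,324.00 − 4×€50.00 = €1,124.00
  €66.00 + 19% × (€1,124.00 − €600.00) = €66.00 + 19% × €524.00 = €165.56
Disability Insurance: 8% × €1,324.00 = €105.92
Transit Levy: 2% × €1,324.00 = €26.48
Total withheld: €165.56 + €105.92 + €26.48 = €297.96
Net pay: €1,324.00 − €297.96 = €1,026.04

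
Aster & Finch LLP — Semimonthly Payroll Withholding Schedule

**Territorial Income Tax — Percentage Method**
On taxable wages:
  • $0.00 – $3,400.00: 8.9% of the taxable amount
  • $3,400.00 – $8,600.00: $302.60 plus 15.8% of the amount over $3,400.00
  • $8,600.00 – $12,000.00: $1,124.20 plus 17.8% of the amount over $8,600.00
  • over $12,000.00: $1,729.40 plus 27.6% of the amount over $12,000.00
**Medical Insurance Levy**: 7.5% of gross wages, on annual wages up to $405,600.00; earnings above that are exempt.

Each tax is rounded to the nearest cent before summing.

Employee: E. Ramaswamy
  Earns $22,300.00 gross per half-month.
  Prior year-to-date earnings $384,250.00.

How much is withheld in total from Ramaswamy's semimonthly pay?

$6,173.45

Territorial Income Tax: taxable = $22,300.00
  $1,729.40 + 27.6% × ($22,300.00 − $12,000.00) = $1,729.40 + 27.6% × $10,300.00 = $4,572.20
Medical Insurance Levy: cap $405,600.00 − YTD $384,250.00 = $21,350.00 subject; 7.5% × $21,350.00 = $1,601.25
Total: $4,572.20 + $1,601.25 = $6,173.45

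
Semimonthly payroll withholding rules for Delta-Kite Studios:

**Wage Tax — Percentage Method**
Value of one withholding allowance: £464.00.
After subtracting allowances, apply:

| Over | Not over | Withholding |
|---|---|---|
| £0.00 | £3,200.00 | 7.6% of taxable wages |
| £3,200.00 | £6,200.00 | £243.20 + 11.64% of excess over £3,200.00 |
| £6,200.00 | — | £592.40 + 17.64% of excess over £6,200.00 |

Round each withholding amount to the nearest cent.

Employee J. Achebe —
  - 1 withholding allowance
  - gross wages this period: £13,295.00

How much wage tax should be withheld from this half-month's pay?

Wage Tax: taxable = £13,295.00 − 1×£464.00 = £12,831.00
  £592.40 + 17.64% × (£12,831.00 − £6,200.00) = £592.40 + 17.64% × £6,631.00 = £1,762.11

£1,762.11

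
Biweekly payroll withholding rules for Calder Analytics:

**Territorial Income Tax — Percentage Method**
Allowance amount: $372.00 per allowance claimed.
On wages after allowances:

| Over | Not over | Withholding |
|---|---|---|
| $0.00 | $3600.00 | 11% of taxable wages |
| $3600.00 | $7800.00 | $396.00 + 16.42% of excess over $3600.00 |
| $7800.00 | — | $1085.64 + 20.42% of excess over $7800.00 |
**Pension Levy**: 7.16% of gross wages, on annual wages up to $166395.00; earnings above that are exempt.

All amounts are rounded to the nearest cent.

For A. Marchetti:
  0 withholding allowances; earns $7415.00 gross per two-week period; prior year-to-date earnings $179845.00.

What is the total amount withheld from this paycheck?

$1022.42

Territorial Income Tax: taxable = $7415.00
  $396.00 + 16.42% × ($7415.00 − $3600.00) = $396.00 + 16.42% × $3815.00 = $1022.42
Pension Levy: YTD $179845.00 ≥ cap $166395.00 → $0.00
Total: $1022.42 + $0.00 = $1022.42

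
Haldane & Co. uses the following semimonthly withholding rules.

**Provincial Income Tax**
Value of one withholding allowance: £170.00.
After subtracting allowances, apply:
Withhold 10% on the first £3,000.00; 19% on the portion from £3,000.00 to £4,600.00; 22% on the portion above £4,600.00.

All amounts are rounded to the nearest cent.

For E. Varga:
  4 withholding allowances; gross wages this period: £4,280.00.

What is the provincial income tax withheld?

Provincial Income Tax: taxable = £4,280.00 − 4×£170.00 = £3,600.00
  £300.00 + 19% × (£3,600.00 − £3,000.00) = £300.00 + 19% × £600.00 = £414.00

£414.00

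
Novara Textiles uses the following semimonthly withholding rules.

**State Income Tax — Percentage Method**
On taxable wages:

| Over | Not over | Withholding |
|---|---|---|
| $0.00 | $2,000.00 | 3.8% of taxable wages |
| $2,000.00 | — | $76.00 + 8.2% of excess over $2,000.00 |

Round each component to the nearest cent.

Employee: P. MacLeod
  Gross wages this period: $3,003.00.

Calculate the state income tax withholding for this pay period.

State Income Tax: taxable = $3,003.00
  $76.00 + 8.2% × ($3,003.00 − $2,000.00) = $76.00 + 8.2% × $1,003.00 = $158.25

$158.25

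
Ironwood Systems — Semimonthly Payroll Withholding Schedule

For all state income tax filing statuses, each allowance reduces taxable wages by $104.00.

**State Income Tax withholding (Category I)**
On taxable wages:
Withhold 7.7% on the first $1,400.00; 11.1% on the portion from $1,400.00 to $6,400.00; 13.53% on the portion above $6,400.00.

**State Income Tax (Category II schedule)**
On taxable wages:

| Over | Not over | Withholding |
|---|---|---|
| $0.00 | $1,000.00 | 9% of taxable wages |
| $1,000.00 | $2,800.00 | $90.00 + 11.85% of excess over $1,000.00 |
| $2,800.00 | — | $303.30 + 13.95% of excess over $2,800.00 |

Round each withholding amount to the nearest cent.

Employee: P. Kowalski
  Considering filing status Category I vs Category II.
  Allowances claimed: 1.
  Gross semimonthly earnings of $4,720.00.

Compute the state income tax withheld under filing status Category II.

State Income Tax (Category II): taxable = $4,720.00 − 1×$104.00 = $4,616.00
  $303.30 + 13.95% × ($4,616.00 − $2,800.00) = $303.30 + 13.95% × $1,816.00 = $556.63

$556.63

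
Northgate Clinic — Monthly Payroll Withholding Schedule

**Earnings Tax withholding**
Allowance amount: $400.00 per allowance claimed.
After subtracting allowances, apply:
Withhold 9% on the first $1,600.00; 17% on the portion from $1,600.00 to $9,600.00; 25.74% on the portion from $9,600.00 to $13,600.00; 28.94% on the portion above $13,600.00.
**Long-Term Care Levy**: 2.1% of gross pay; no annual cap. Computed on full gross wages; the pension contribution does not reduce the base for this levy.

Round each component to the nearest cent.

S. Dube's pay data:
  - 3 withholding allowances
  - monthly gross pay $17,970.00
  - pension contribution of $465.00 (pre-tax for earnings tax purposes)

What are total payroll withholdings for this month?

$3,693.80

Earnings Tax: taxable = $17,970.00 − $465.00 − 3×$400.00 = $16,305.00
  $2,533.60 + 28.94% × ($16,305.00 − $13,600.00) = $2,533.60 + 28.94% × $2,705.00 = $3,316.43
Long-Term Care Levy: 2.1% × $17,970.00 = $377.37
Total: $3,316.43 + $377.37 = $3,693.80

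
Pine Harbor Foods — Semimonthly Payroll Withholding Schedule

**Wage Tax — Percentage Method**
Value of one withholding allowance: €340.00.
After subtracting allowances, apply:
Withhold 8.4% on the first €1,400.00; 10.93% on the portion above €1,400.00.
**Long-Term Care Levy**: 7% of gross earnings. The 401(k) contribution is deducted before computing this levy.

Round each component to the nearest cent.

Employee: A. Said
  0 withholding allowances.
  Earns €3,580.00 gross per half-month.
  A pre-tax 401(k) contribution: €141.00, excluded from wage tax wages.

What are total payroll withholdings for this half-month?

Wage Tax: taxable = €3,580.00 − €141.00 = €3,439.00
  €117.60 + 10.93% × (€3,439.00 − €1,400.00) = €117.60 + 10.93% × €2,039.00 = €340.46
Long-Term Care Levy: 7% × €3,439.00 = €240.73
Total: €340.46 + €240.73 = €581.19

€581.19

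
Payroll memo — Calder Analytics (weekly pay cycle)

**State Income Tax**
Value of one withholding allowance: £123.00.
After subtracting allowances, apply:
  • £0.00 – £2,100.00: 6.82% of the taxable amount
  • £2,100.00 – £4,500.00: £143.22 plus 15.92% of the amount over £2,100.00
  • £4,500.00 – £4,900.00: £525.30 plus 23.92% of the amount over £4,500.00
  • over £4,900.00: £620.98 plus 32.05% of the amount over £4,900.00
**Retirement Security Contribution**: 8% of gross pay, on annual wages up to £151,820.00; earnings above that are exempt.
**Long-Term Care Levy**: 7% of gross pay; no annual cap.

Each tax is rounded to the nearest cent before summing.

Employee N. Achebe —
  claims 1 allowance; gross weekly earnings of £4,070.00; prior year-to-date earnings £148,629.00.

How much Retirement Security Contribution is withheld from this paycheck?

Retirement Security Contribution: cap £151,820.00 − YTD £148,629.00 = £3,191.00 subject; 8% × £3,191.00 = £255.28

£255.28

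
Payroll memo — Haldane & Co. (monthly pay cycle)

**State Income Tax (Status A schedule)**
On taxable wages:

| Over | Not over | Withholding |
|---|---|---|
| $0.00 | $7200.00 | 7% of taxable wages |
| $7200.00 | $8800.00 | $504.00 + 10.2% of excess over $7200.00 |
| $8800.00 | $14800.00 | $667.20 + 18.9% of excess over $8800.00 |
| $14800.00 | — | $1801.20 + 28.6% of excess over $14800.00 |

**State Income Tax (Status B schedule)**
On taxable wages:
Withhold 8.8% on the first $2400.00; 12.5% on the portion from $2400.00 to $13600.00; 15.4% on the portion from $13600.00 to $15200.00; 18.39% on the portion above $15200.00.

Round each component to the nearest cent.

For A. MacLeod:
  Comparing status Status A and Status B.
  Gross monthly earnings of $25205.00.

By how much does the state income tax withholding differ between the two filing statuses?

State Income Tax (Status A): taxable = $25205.00
  $1801.20 + 28.6% × ($25205.00 − $14800.00) = $1801.20 + 28.6% × $10405.00 = $4777.03
State Income Tax (Status B): taxable = $25205.00
  $1857.60 + 18.39% × ($25205.00 − $15200.00) = $1857.60 + 18.39% × $10005.00 = $3697.52
Difference: |$4777.03 − $3697.52| = $1079.51 (higher under Status A)

$1079.51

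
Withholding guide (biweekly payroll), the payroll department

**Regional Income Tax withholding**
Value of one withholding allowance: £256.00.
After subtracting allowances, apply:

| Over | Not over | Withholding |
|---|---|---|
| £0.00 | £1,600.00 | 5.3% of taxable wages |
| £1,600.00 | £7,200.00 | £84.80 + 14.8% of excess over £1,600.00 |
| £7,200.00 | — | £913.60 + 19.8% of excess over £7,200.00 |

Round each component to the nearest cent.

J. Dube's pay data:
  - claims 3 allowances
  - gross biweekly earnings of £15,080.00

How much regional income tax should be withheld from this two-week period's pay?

Regional Income Tax: taxable = £15,080.00 − 3×£256.00 = £14,312.00
  £913.60 + 19.8% × (£14,312.00 − £7,200.00) = £913.60 + 19.8% × £7,112.00 = £2,321.78

£2,321.78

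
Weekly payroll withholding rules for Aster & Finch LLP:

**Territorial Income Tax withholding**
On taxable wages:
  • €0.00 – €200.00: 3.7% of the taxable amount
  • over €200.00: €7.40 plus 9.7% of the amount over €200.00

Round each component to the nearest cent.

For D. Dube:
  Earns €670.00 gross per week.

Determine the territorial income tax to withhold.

Territorial Income Tax: taxable = €670.00
  €7.40 + 9.7% × (€670.00 − €200.00) = €7.40 + 9.7% × €470.00 = €52.99

€52.99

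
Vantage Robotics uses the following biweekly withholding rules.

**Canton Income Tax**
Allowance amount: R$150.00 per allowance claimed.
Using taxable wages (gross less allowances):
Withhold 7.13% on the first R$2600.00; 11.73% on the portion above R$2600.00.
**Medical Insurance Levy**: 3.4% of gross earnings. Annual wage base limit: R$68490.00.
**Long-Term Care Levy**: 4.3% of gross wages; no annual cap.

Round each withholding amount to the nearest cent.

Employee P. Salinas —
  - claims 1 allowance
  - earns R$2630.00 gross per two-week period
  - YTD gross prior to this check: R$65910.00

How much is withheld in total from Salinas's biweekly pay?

Canton Income Tax: taxable = R$2630.00 − 1×R$150.00 = R$2480.00
  7.13% × R$2480.00 = R$176.82
Medical Insurance Levy: cap R$68490.00 − YTD R$65910.00 = R$2580.00 subject; 3.4% × R$2580.00 = R$87.72
Long-Term Care Levy: 4.3% × R$2630.00 = R$113.09
Total: R$176.82 + R$87.72 + R$113.09 = R$377.63

R$377.63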